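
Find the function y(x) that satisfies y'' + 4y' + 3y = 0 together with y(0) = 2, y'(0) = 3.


Characteristic roots of r² + 4r + 3 = 0 are -1, -3.
General solution y = c₁ e^(-x) + c₂ e^(-3x).
Apply y(0) = 2: c₁ + c₂ = 2. Apply y'(0) = 3: -1 c₁ - 3 c₂ = 3.
Solve: c₁ = 9/2, c₂ = -5/2.
Particular solution: y = (9/2)e^(-x) - (5/2)e^(-3x).


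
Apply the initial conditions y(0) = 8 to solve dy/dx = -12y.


General solution of y' = -12y is y = Ce^(-12x).
Apply y(0) = 8: C = 8.
Particular solution: y = 8e^(-12x).


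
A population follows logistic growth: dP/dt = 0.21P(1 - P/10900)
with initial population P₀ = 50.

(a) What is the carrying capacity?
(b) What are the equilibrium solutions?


Logistic ODE dP/dt = 0.21P(1 - P/10900) has equilibria where dP/dt = 0, i.e. P = 0 or P = 10900.
The coefficient (1 - P/K) = 0 when P = K, identifying K = 10900 as the carrying capacity.
(a) K = 10900; (b) equilibria P = 0 and P = 10900.


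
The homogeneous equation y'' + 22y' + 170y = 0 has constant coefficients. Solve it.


Characteristic equation: r² + 22r + 170 = 0.
Discriminant is negative; roots r = -11 ± 7i (complex conjugate pair).
General solution uses e^(α x)(C₁ cos(β x) + C₂ sin(β x)): y = e^(-11x)(C₁cos(7x) + C₂sin(7x)).


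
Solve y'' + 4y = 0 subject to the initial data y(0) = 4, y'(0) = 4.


Characteristic roots of r² + 4 = 0 are ±2i, so y = C₁cos(2x) + C₂sin(2x).
Apply y(0) = 4: C₁ = 4. Differentiate and apply y'(0) = 4: 2·C₂ = 4, so C₂ = 2.
Particular solution: y = 4cos(2x) + 2sin(2x).


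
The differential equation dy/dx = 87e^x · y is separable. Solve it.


Separate variables: dy/y = 87e^x dx.
Integrate: ln|y| = 87e^x + C₀.
Exponentiate: y = Ce^(87e^x).


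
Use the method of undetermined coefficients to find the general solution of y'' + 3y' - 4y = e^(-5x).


Characteristic roots of r² + 3r - 4 = 0 are -4, 1.
y_h = C₁e^(-4x) + C₂e^(x).
Forcing exponent -5 is not a characteristic root; try y_p = Ae^(-5x).
Substitute: A·(25 + (3)·-5 + (-4)) = A·6 = 1, so A = 1/6.
General solution: y = C₁e^(-4x) + C₂e^(x) + (1/6)e^(-5x).


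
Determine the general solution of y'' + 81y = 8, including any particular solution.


Homogeneous part: r² + 81 = 0 ⇒ r = ±9i, so y_h = C₁cos(9x) + C₂sin(9x).
Try constant y_p = A; plug in: 81A = 8 ⇒ A = 8/81.
General solution: y = C₁cos(9x) + C₂sin(9x) + 8/81.


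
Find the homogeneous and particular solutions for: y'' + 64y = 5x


Homogeneous: r² + 64 = 0 ⇒ r = ±8i, y_h = C₁cos(8x) + C₂sin(8x).
Polynomial forcing; try y_p = Ax + B. Then y_p'' + 64 y_p = 64(Ax + B) = 5x, so B = 0 and A = 5/64.
General solution: y = C₁cos(8x) + C₂sin(8x) + (5/64)x.


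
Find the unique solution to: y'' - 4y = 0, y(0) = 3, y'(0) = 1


Characteristic roots of r² - 4 = 0 are -2, 2.
General solution y = c₁ e^(-2x) + c₂ e^(2x).
Apply y(0) = 3: c₁ + c₂ = 3. Apply y'(0) = 1: -2 c₁ + 2 c₂ = 1.
Solve: c₁ = 5/4, c₂ = 7/4.
Particular solution: y = (5/4)e^(-2x) + (7/4)e^(2x).


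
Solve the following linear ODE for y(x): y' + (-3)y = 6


P(x) = -3 ⇒ μ = e^(-3x).
(μ y)' = 6e^(-3x) ⇒ μ y = -2e^(-3x) + C.
Divide by μ: y = -2 + Ce^(3x).


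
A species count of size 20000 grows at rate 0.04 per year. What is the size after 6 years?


The ODE dP/dt = 0.04P has solution P(t) = P(0)e^(0.04t).
Substitute P(0) = 20000 and t = 6: P(6) = 20000 e^(0.24) ≈ 25425.


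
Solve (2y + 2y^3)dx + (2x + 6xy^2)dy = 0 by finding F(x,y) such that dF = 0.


Check exactness: ∂M/∂y = 2 + 6y^2 and ∂N/∂x = 2 + 6y^2; equal, so the equation is exact.
Integrate M with respect to x (treating y as constant): ∫M dx = 2xy + 2xy^3 + h(y).
Differentiate w.r.t. y and set equal to N: all terms match, so h'(y) = 0 and h is a constant absorbed into C.
General solution: 2xy + 2xy^3 = C.


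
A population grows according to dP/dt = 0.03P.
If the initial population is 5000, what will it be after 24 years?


The ODE dP/dt = 0.03P has solution P(t) = P(0)e^(0.03t).
Substitute P(0) = 5000 and t = 24: P(24) = 5000 e^(0.72) ≈ 10272.


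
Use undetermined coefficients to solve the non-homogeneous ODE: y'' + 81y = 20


Homogeneous part: r² + 81 = 0 ⇒ r = ±9i, so y_h = C₁cos(9x) + C₂sin(9x).
Try constant y_p = A; plug in: 81A = 20 ⇒ A = 20/81.
General solution: y = C₁cos(9x) + C₂sin(9x) + 20/81.


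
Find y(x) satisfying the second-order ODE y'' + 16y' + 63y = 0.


Characteristic equation: r² + 16r + 63 = 0.
Factor: (r + 9)(r + 7) = 0 ⇒ r = -9, -7 (distinct real).
General solution: y = C₁e^(-9x) + C₂e^(-7x).


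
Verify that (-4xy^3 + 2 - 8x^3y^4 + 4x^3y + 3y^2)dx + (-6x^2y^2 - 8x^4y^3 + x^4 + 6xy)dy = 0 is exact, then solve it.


Check exactness: ∂M/∂y = -12xy^2 - 32x^3y^3 + 4x^3 + 6y and ∂N/∂x = -12xy^2 - 32x^3y^3 + 4x^3 + 6y; equal, so the equation is exact.
Integrate M with respect to x (treating y as constant): ∫M dx = -2x^2y^3 + 2x - 2x^4y^4 + x^4y + 3xy^2 + h(y).
Differentiate w.r.t. y and set equal to N: all terms match, so h'(y) = 0 and h is a constant absorbed into C.
General solution: -2x^2y^3 + 2x - 2x^4y^4 + x^4y + 3xy^2 = C.


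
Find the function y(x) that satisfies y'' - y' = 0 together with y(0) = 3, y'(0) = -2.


Characteristic roots of r² - r = 0 are 0, 1.
General solution y = c₁ + c₂ e^(x).
Apply y(0) = 3: c₁ + c₂ = 3. Apply y'(0) = -2: 0 c₁ + 1 c₂ = -2.
Solve: c₁ = 5, c₂ = -2.
Particular solution: y = 5 - 2e^(x).


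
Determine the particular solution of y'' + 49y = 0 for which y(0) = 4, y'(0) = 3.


Characteristic roots of r² + 49 = 0 are ±7i, so y = C₁cos(7x) + C₂sin(7x).
Apply y(0) = 4: C₁ = 4. Differentiate and apply y'(0) = 3: 7·C₂ = 3, so C₂ = 3/7.
Particular solution: y = 4cos(7x) + (3/7)sin(7x).


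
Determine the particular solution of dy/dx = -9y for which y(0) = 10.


General solution of y' = -9y is y = Ce^(-9x).
Apply y(0) = 10: C = 10.
Particular solution: y = 10e^(-9x).


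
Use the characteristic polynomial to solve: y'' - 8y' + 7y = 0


Characteristic equation: r² - 8r + 7 = 0.
Factor: (r - 1)(r - 7) = 0 ⇒ r = 1, 7 (distinct real).
General solution: y = C₁e^(x) + C₂e^(7x).


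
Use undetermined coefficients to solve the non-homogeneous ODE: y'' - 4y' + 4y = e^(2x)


Characteristic polynomial (r - 2)² = 0; repeated root r = 2.
y_h = (C₁ + C₂x)e^(2x). Forcing matches the repeated root (resonance), so try y_p = Ax² e^(2x).
Substitute and solve for A: 2A = 1, so A = 1/2.
General solution: y = (C₁ + C₂x + (1/2)x²)e^(2x).


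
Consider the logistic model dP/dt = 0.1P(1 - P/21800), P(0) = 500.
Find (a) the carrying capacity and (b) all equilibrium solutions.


Logistic ODE dP/dt = 0.1P(1 - P/21800) has equilibria where dP/dt = 0, i.e. P = 0 or P = 21800.
The coefficient (1 - P/K) = 0 when P = K, identifying K = 21800 as the carrying capacity.
(a) K = 21800; (b) equilibria P = 0 and P = 21800.


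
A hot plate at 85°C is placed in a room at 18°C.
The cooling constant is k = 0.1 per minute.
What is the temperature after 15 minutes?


Newton's law: dT/dt = -k(T - T_a) has solution T(t) = T_a + (T₀ - T_a)e^(-kt).
Plug in T_a = 18, T₀ = 85, k = 0.1, t = 15: T(15) = 18 + (67)e^(-1.50) ≈ 32.9°C.


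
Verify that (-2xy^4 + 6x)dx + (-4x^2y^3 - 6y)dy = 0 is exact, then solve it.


Check exactness: ∂M/∂y = -8xy^3 and ∂N/∂x = -8xy^3; equal, so the equation is exact.
Integrate M with respect to x (treating y as constant): ∫M dx = -x^2y^4 + 3x^2 + h(y).
Differentiate w.r.t. y and set equal to N: the x-dependent terms already match, leaving h'(y) = -6y. Integrate: h(y) = -3y^2.
So F(x,y) = -x^2y^4 - 3y^2 + 3x^2.
General solution: -x^2y^4 - 3y^2 + 3x^2 = C.


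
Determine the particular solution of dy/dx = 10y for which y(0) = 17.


General solution of y' = 10y is y = Ce^(10x).
Apply y(0) = 17: C = 17.
Particular solution: y = 17e^(10x).


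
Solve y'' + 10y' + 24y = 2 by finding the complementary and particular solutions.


Characteristic roots of r² + 10r + 24 = 0 are -6, -4.
y_h = C₁e^(-6x) + C₂e^(-4x).
Constant forcing; try y_p = A. Then 24A = 2 ⇒ A = 1/12.
General solution: y = C₁e^(-6x) + C₂e^(-4x) + 1/12.


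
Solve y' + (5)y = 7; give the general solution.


P(x) = 5, Q(x) = 7; integrating factor μ = e^(5x).
(μ y)' = 7e^(5x) ⇒ μ y = (7/5)e^(5x) + C.
Divide by μ: y = 7/5 + Ce^(-5x).


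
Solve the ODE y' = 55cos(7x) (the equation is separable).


g(y) = 1, so integrate directly: y = ∫ 55cos(7x) dx = (55/7)sin(7x) + C.


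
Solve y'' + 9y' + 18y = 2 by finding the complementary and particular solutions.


Characteristic roots of r² + 9r + 18 = 0 are -6, -3.
y_h = C₁e^(-6x) + C₂e^(-3x).
Constant forcing; try y_p = A. Then 18A = 2 ⇒ A = 1/9.
General solution: y = C₁e^(-6x) + C₂e^(-3x) + 1/9.


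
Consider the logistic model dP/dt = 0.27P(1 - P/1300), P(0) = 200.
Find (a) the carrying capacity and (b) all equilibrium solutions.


Logistic ODE dP/dt = 0.27P(1 - P/1300) has equilibria where dP/dt = 0, i.e. P = 0 or P = 1300.
The coefficient (1 - P/K) = 0 when P = K, identifying K = 1300 as the carrying capacity.
(a) K = 1300; (b) equilibria P = 0 and P = 1300.


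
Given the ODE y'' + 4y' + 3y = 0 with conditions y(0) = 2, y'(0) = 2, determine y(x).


Characteristic roots of r² + 4r + 3 = 0 are -1, -3.
General solution y = c₁ e^(-x) + c₂ e^(-3x).
Apply y(0) = 2: c₁ + c₂ = 2. Apply y'(0) = 2: -1 c₁ - 3 c₂ = 2.
Solve: c₁ = 4, c₂ = -2.
Particular solution: y = 4e^(-x) - 2e^(-3x).


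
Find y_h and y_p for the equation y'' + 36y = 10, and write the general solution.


Homogeneous part: r² + 36 = 0 ⇒ r = ±6i, so y_h = C₁cos(6x) + C₂sin(6x).
Try constant y_p = A; plug in: 36A = 10 ⇒ A = 5/18.
General solution: y = C₁cos(6x) + C₂sin(6x) + 5/18.


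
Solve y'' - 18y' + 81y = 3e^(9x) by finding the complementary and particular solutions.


Characteristic polynomial (r - 9)² = 0; repeated root r = 9.
y_h = (C₁ + C₂x)e^(9x). Forcing matches the repeated root (resonance), so try y_p = Ax² e^(9x).
Substitute and solve for A: 2A = 3, so A = 3/2.
General solution: y = (C₁ + C₂x + (3/2)x²)e^(9x).


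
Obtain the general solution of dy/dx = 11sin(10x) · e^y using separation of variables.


Separate: e^(-y) dy = 11sin(10x) dx.
Integrate: -e^(-y) = -(11/10)cos(10x) + C₀.
Rearrange: e^(-y) = (11/10)cos(10x) + C.


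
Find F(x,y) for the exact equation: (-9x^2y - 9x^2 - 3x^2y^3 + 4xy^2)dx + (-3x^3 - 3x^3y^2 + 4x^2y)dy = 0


Check exactness: ∂M/∂y = -9x^2 - 9x^2y^2 + 8xy and ∂N/∂x = -9x^2 - 9x^2y^2 + 8xy; equal, so the equation is exact.
Integrate M with respect to x (treating y as constant): ∫M dx = -3x^3y - 3x^3 - x^3y^3 + 2x^2y^2 + h(y).
Differentiate w.r.t. y and set equal to N: all terms match, so h'(y) = 0 and h is a constant absorbed into C.
General solution: -3x^3y - 3x^3 - x^3y^3 + 2x^2y^2 = C.


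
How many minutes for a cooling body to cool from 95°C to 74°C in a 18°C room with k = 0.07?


From T(t) = T_a + (T₀ - T_a)e^(-kt), set T(t) = 74:
(74 - 18) / (95 - 18) = e^(-0.07t), so t = -ln(0.727)/0.07 ≈ 4.5 minutes.


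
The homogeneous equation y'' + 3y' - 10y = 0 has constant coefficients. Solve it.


Characteristic equation: r² + 3r - 10 = 0.
Factor: (r + 5)(r - 2) = 0 ⇒ r = -5, 2 (distinct real).
General solution: y = C₁e^(-5x) + C₂e^(2x).


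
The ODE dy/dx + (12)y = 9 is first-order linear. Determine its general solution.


P(x) = 12, Q(x) = 9; integrating factor μ = e^(12x).
(μ y)' = 9e^(12x) ⇒ μ y = (3/4)e^(12x) + C.
Divide by μ: y = 3/4 + Ce^(-12x).


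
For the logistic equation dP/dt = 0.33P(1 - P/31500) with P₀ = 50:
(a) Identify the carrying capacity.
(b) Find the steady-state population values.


Logistic ODE dP/dt = 0.33P(1 - P/31500) has equilibria where dP/dt = 0, i.e. P = 0 or P = 31500.
The coefficient (1 - P/K) = 0 when P = K, identifying K = 31500 as the carrying capacity.
(a) K = 31500; (b) equilibria P = 0 and P = 31500.


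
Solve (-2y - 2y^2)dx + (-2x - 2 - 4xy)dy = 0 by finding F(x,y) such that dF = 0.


Check exactness: ∂M/∂y = -2 - 4y and ∂N/∂x = -2 - 4y; equal, so the equation is exact.
Integrate M with respect to x (treating y as constant): ∫M dx = -2xy - 2xy^2 + h(y).
Differentiate w.r.t. y and set equal to N: the x-dependent terms already match, leaving h'(y) = -2. Integrate: h(y) = -2y.
So F(x,y) = -2xy - 2y - 2xy^2.
General solution: -2xy - 2y - 2xy^2 = C.


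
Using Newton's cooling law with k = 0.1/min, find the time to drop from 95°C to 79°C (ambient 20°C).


From T(t) = T_a + (T₀ - T_a)e^(-kt), set T(t) = 79:
(79 - 20) / (95 - 20) = e^(-0.1t), so t = -ln(0.787)/0.1 ≈ 2.4 minutes.


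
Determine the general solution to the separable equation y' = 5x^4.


Integrate both sides with respect to x: y = ∫ 5x^4 dx = x^5 + C.


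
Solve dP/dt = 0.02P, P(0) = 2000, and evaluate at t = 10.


The ODE dP/dt = 0.02P has solution P(t) = P(0)e^(0.02t).
Substitute P(0) = 2000 and t = 10: P(10) = 2000 e^(0.20) ≈ 2443.


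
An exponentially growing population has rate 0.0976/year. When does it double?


Exponential growth: P(t) = P₀ e^(0.0976t). Set P(t)/P₀ = 2: e^(0.0976t) = 2.
Solve: t = ln(2)/0.0976 ≈ 7.10 years.


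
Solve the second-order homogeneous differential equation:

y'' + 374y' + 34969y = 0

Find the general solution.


Characteristic equation: r² + 374r + 34969 = 0, i.e. (r + 187)² = 0.
Repeated root r = -187; include an x factor for the second linearly independent solution.
General solution: y = (C₁ + C₂x)e^(-187x).


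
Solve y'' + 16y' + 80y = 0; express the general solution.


Characteristic equation: r² + 16r + 80 = 0.
Discriminant is negative; roots r = -8 ± 4i (complex conjugate pair).
General solution uses e^(α x)(C₁ cos(β x) + C₂ sin(β x)): y = e^(-8x)(C₁cos(4x) + C₂sin(4x)).


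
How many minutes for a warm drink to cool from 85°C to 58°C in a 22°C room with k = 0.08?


From T(t) = T_a + (T₀ - T_a)e^(-kt), set T(t) = 58:
(58 - 22) / (85 - 22) = e^(-0.08t), so t = -ln(0.571)/0.08 ≈ 7.0 minutes.


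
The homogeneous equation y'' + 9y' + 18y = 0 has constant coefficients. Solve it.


Characteristic equation: r² + 9r + 18 = 0.
Factor: (r + 6)(r + 3) = 0 ⇒ r = -6, -3 (distinct real).
General solution: y = C₁e^(-6x) + C₂e^(-3x).


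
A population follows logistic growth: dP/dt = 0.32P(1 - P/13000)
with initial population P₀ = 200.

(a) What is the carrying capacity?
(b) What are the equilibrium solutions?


Logistic ODE dP/dt = 0.32P(1 - P/13000) has equilibria where dP/dt = 0, i.e. P = 0 or P = 13000.
The coefficient (1 - P/K) = 0 when P = K, identifying K = 13000 as the carrying capacity.
(a) K = 13000; (b) equilibria P = 0 and P = 13000.


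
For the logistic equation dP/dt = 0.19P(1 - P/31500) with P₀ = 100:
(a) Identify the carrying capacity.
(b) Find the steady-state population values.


Logistic ODE dP/dt = 0.19P(1 - P/31500) has equilibria where dP/dt = 0, i.e. P = 0 or P = 31500.
The coefficient (1 - P/K) = 0 when P = K, identifying K = 31500 as the carrying capacity.
(a) K = 31500; (b) equilibria P = 0 and P = 31500.


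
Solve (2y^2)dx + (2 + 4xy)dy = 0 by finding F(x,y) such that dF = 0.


Check exactness: ∂M/∂y = 4y and ∂N/∂x = 4y; equal, so the equation is exact.
Integrate M with respect to x (treating y as constant): ∫M dx = 2xy^2 + h(y).
Differentiate w.r.t. y and set equal to N: the x-dependent terms already match, leaving h'(y) = 2. Integrate: h(y) = 2y.
So F(x,y) = 2y + 2xy^2.
General solution: 2y + 2xy^2 = C.


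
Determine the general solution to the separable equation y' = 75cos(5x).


g(y) = 1, so integrate directly: y = ∫ 75cos(5x) dx = 15sin(5x) + C.


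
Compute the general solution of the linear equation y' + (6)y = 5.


P(x) = 6, Q(x) = 5; integrating factor μ = e^(6x).
(μ y)' = 5e^(6x) ⇒ μ y = (5/6)e^(6x) + C.
Divide by μ: y = 5/6 + Ce^(-6x).


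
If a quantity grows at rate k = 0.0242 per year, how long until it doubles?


Exponential growth: P(t) = P₀ e^(0.0242t). Set P(t)/P₀ = 2: e^(0.0242t) = 2.
Solve: t = ln(2)/0.0242 ≈ 28.64 years.


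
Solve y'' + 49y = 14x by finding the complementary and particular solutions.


Homogeneous: r² + 49 = 0 ⇒ r = ±7i, y_h = C₁cos(7x) + C₂sin(7x).
Polynomial forcing; try y_p = Ax + B. Then y_p'' + 49 y_p = 49(Ax + B) = 14x, so B = 0 and A = 2/7.
General solution: y = C₁cos(7x) + C₂sin(7x) + (2/7)x.


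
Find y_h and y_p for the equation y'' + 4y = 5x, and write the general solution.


Homogeneous: r² + 4 = 0 ⇒ r = ±2i, y_h = C₁cos(2x) + C₂sin(2x).
Polynomial forcing; try y_p = Ax + B. Then y_p'' + 4 y_p = 4(Ax + B) = 5x, so B = 0 and A = 5/4.
General solution: y = C₁cos(2x) + C₂sin(2x) + (5/4)x.


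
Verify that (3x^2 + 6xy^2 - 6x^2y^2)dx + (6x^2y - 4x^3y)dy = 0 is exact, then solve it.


Check exactness: ∂M/∂y = 12xy - 12x^2y and ∂N/∂x = 12xy - 12x^2y; equal, so the equation is exact.
Integrate M with respect to x (treating y as constant): ∫M dx = x^3 + 3x^2y^2 - 2x^3y^2 + h(y).
Differentiate w.r.t. y and set equal to N: all terms match, so h'(y) = 0 and h is a constant absorbed into C.
General solution: x^3 + 3x^2y^2 - 2x^3y^2 = C.


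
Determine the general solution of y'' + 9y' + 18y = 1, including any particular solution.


Characteristic roots of r² + 9r + 18 = 0 are -6, -3.
y_h = C₁e^(-6x) + C₂e^(-3x).
Constant forcing; try y_p = A. Then 18A = 1 ⇒ A = 1/18.
General solution: y = C₁e^(-6x) + C₂e^(-3x) + 1/18.


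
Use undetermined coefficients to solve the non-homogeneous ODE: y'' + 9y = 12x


Homogeneous: r² + 9 = 0 ⇒ r = ±3i, y_h = C₁cos(3x) + C₂sin(3x).
Polynomial forcing; try y_p = Ax + B. Then y_p'' + 9 y_p = 9(Ax + B) = 12x, so B = 0 and A = 4/3.
General solution: y = C₁cos(3x) + C₂sin(3x) + (4/3)x.


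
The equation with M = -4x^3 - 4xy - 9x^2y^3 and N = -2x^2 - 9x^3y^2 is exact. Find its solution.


Check exactness: ∂M/∂y = -4x - 27x^2y^2 and ∂N/∂x = -4x - 27x^2y^2; equal, so the equation is exact.
Integrate M with respect to x (treating y as constant): ∫M dx = -x^4 - 2x^2y - 3x^3y^3 + h(y).
Differentiate w.r.t. y and set equal to N: all terms match, so h'(y) = 0 and h is a constant absorbed into C.
General solution: -x^4 - 2x^2y - 3x^3y^3 = C.


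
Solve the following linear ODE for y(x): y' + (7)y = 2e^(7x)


P(x) = 7 ⇒ μ = e^(7x).
(μ y)' = 2e^(14x) ⇒ μ y = (2/14)e^(14x) + C.
Divide by μ: y = (1/7)e^(7x) + Ce^(-7x).


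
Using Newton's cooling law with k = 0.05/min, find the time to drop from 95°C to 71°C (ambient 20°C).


From T(t) = T_a + (T₀ - T_a)e^(-kt), set T(t) = 71:
(71 - 20) / (95 - 20) = e^(-0.05t), so t = -ln(0.680)/0.05 ≈ 7.7 minutes.


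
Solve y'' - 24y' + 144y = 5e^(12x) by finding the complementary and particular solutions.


Characteristic polynomial (r - 12)² = 0; repeated root r = 12.
y_h = (C₁ + C₂x)e^(12x). Forcing matches the repeated root (resonance), so try y_p = Ax² e^(12x).
Substitute and solve for A: 2A = 5, so A = 5/2.
General solution: y = (C₁ + C₂x + (5/2)x²)e^(12x).


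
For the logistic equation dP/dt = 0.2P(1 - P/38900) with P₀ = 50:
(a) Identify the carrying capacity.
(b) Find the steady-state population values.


Logistic ODE dP/dt = 0.2P(1 - P/38900) has equilibria where dP/dt = 0, i.e. P = 0 or P = 38900.
The coefficient (1 - P/K) = 0 when P = K, identifying K = 38900 as the carrying capacity.
(a) K = 38900; (b) equilibria P = 0 and P = 38900.


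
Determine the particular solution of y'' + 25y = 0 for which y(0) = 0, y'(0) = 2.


Characteristic roots of r² + 25 = 0 are ±5i, so y = C₁cos(5x) + C₂sin(5x).
Apply y(0) = 0: C₁ = 0. Differentiate and apply y'(0) = 2: 5·C₂ = 2, so C₂ = 2/5.
Particular solution: y = (2/5)sin(5x).


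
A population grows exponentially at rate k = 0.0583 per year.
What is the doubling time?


Exponential growth: P(t) = P₀ e^(0.0583t). Set P(t)/P₀ = 2: e^(0.0583t) = 2.
Solve: t = ln(2)/0.0583 ≈ 11.89 years.


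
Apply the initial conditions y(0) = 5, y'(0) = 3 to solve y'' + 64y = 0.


Characteristic roots of r² + 64 = 0 are ±8i, so y = C₁cos(8x) + C₂sin(8x).
Apply y(0) = 5: C₁ = 5. Differentiate and apply y'(0) = 3: 8·C₂ = 3, so C₂ = 3/8.
Particular solution: y = 5cos(8x) + (3/8)sin(8x).


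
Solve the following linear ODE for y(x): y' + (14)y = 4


P(x) = 14, Q(x) = 4; integrating factor μ = e^(14x).
(μ y)' = 4e^(14x) ⇒ μ y = (2/7)e^(14x) + C.
Divide by μ: y = 2/7 + Ce^(-14x).


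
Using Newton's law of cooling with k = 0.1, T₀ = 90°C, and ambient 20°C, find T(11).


Newton's law: dT/dt = -k(T - T_a) has solution T(t) = T_a + (T₀ - T_a)e^(-kt).
Plug in T_a = 20, T₀ = 90, k = 0.1, t = 11: T(11) = 20 + (70)e^(-1.10) ≈ 43.3°C.


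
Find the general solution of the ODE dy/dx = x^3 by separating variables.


Integrate both sides with respect to x: y = ∫ x^3 dx = (1/4)x^4 + C.


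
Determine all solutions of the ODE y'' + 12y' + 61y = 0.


Characteristic equation: r² + 12r + 61 = 0.
Discriminant is negative; roots r = -6 ± 5i (complex conjugate pair).
General solution uses e^(α x)(C₁ cos(β x) + C₂ sin(β x)): y = e^(-6x)(C₁cos(5x) + C₂sin(5x)).


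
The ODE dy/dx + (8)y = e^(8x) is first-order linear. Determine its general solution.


P(x) = 8 ⇒ μ = e^(8x).
(μ y)' = e^(16x) ⇒ μ y = e^(16x)/16 + C.
Divide by μ: y = (1/16)e^(8x) + Ce^(-8x).


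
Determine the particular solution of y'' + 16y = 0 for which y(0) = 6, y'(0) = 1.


Characteristic roots of r² + 16 = 0 are ±4i, so y = C₁cos(4x) + C₂sin(4x).
Apply y(0) = 6: C₁ = 6. Differentiate and apply y'(0) = 1: 4·C₂ = 1, so C₂ = 1/4.
Particular solution: y = 6cos(4x) + (1/4)sin(4x).


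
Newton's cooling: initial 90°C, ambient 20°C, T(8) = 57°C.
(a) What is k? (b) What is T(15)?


Newton's law: T(t) = T_a + (T₀ - T_a)e^(-kt).
(a) Use T(8) = 57: (57 - 20)/(90 - 20) = e^(-k·8), so k = -ln(0.529)/8 ≈ 0.0797.
(b) Apply k to t = 15: T(15) = 20 + (70)e^(-1.195) ≈ 41.2°C.


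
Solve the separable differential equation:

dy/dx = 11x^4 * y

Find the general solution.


Separate variables: dy/y = 11x^4 dx.
Integrate: ln|y| = (11/5)x^5 + C₀.
Exponentiate: y = Ce^((11/5)x^5).


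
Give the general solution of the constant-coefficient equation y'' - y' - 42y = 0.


Characteristic equation: r² - r - 42 = 0.
Factor: (r - 7)(r + 6) = 0 ⇒ r = 7, -6 (distinct real).
General solution: y = C₁e^(7x) + C₂e^(-6x).


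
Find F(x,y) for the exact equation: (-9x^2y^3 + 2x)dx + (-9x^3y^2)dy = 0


Check exactness: ∂M/∂y = -27x^2y^2 and ∂N/∂x = -27x^2y^2; equal, so the equation is exact.
Integrate M with respect to x (treating y as constant): ∫M dx = -3x^3y^3 + x^2 + h(y).
Differentiate w.r.t. y and set equal to N: all terms match, so h'(y) = 0 and h is a constant absorbed into C.
General solution: -3x^3y^3 + x^2 = C.


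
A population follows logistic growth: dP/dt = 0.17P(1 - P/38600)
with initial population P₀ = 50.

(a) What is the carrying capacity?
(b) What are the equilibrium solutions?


Logistic ODE dP/dt = 0.17P(1 - P/38600) has equilibria where dP/dt = 0, i.e. P = 0 or P = 38600.
The coefficient (1 - P/K) = 0 when P = K, identifying K = 38600 as the carrying capacity.
(a) K = 38600; (b) equilibria P = 0 and P = 38600.


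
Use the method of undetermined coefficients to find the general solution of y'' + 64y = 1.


Homogeneous part: r² + 64 = 0 ⇒ r = ±8i, so y_h = C₁cos(8x) + C₂sin(8x).
Try constant y_p = A; plug in: 64A = 1 ⇒ A = 1/64.
General solution: y = C₁cos(8x) + C₂sin(8x) + 1/64.


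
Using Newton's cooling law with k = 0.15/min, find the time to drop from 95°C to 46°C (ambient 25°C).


From T(t) = T_a + (T₀ - T_a)e^(-kt), set T(t) = 46:
(46 - 25) / (95 - 25) = e^(-0.15t), so t = -ln(0.300)/0.15 ≈ 8.0 minutes.


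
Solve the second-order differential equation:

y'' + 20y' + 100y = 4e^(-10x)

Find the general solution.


Characteristic polynomial (r + 10)² = 0; repeated root r = -10.
y_h = (C₁ + C₂x)e^(-10x). Forcing matches the repeated root (resonance), so try y_p = Ax² e^(-10x).
Substitute and solve for A: 2A = 4, so A = 2.
General solution: y = (C₁ + C₂x + 2x²)e^(-10x).


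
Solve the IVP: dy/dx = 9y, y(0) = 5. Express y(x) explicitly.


General solution of y' = 9y is y = Ce^(9x).
Apply y(0) = 5: C = 5.
Particular solution: y = 5e^(9x).


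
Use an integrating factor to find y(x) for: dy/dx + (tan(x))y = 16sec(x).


P(x) = tan(x) ⇒ μ = e^(∫tan(x)dx) = sec(x).
(sec(x) y)' = 16sec²(x) ⇒ sec(x) y = 16tan(x) + C.
Multiply by cos(x): y = 16sin(x) + C·cos(x).


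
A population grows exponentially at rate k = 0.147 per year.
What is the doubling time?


Exponential growth: P(t) = P₀ e^(0.147t). Set P(t)/P₀ = 2: e^(0.147t) = 2.
Solve: t = ln(2)/0.147 ≈ 4.72 years.


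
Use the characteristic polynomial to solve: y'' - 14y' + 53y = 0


Characteristic equation: r² - 14r + 53 = 0.
Discriminant is negative; roots r = 7 ± 2i (complex conjugate pair).
General solution uses e^(α x)(C₁ cos(β x) + C₂ sin(β x)): y = e^(7x)(C₁cos(2x) + C₂sin(2x)).


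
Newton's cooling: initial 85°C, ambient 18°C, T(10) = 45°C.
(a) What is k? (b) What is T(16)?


Newton's law: T(t) = T_a + (T₀ - T_a)e^(-kt).
(a) Use T(10) = 45: (45 - 18)/(85 - 18) = e^(-k·10), so k = -ln(0.403)/10 ≈ 0.0909.
(b) Apply k to t = 16: T(16) = 18 + (67)e^(-1.454) ≈ 33.7°C.


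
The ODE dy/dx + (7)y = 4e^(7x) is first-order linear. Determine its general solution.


P(x) = 7 ⇒ μ = e^(7x).
(μ y)' = 4e^(14x) ⇒ μ y = (4/14)e^(14x) + C.
Divide by μ: y = (2/7)e^(7x) + Ce^(-7x).


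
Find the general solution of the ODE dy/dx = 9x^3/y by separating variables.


Separate variables: y dy = 9x^3 dx.
Integrate both sides: y²/2 = (9/4)x^4 + C₀.
Multiply by 2: y² = (9/2)x^4 + C.


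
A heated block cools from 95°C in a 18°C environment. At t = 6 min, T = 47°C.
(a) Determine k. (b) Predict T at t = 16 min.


Newton's law: T(t) = T_a + (T₀ - T_a)e^(-kt).
(a) Use T(6) = 47: (47 - 18)/(95 - 18) = e^(-k·6), so k = -ln(0.377)/6 ≈ 0.1628.
(b) Apply k to t = 16: T(16) = 18 + (77)e^(-2.604) ≈ 23.7°C.


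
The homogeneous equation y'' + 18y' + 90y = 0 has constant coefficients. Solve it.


Characteristic equation: r² + 18r + 90 = 0.
Discriminant is negative; roots r = -9 ± 3i (complex conjugate pair).
General solution uses e^(α x)(C₁ cos(β x) + C₂ sin(β x)): y = e^(-9x)(C₁cos(3x) + C₂sin(3x)).


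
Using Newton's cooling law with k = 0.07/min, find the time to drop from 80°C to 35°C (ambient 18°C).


From T(t) = T_a + (T₀ - T_a)e^(-kt), set T(t) = 35:
(35 - 18) / (80 - 18) = e^(-0.07t), so t = -ln(0.274)/0.07 ≈ 18.5 minutes.


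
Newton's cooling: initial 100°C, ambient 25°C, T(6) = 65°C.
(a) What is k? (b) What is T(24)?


Newton's law: T(t) = T_a + (T₀ - T_a)e^(-kt).
(a) Use T(6) = 65: (65 - 25)/(100 - 25) = e^(-k·6), so k = -ln(0.533)/6 ≈ 0.1048.
(b) Apply k to t = 24: T(24) = 25 + (75)e^(-2.514) ≈ 31.1°C.


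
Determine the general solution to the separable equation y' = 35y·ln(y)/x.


Separate: dy/[y ln(y)] = 35 dx/x.
Substitute u = ln(y): du/u = 35 dx/x.
Integrate: ln|ln(y)| = 35ln|x| + C₀, hence ln(y) = C·x^35.


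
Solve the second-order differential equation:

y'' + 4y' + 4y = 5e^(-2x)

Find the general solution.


Characteristic polynomial (r + 2)² = 0; repeated root r = -2.
y_h = (C₁ + C₂x)e^(-2x). Forcing matches the repeated root (resonance), so try y_p = Ax² e^(-2x).
Substitute and solve for A: 2A = 5, so A = 5/2.
General solution: y = (C₁ + C₂x + (5/2)x²)e^(-2x).


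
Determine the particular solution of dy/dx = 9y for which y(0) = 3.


General solution of y' = 9y is y = Ce^(9x).
Apply y(0) = 3: C = 3.
Particular solution: y = 3e^(9x).


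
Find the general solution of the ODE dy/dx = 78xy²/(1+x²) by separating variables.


Separate: dy/y² = 78x/(1+x²) dx.
Integrate LHS: ∫ dy/y² = -1/y.
Integrate RHS via u = 1+x²: 39ln(1+x²) + C.
Result: -1/y = 39ln(1+x²) + C.


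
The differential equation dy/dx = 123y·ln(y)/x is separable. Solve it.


Separate: dy/[y ln(y)] = 123 dx/x.
Substitute u = ln(y): du/u = 123 dx/x.
Integrate: ln|ln(y)| = 123ln|x| + C₀, hence ln(y) = C·x^123.


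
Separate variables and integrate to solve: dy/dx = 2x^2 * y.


Separate variables: dy/y = 2x^2 dx.
Integrate: ln|y| = (2/3)x^3 + C₀.
Exponentiate: y = Ce^((2/3)x^3).


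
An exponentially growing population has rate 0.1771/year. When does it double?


Exponential growth: P(t) = P₀ e^(0.1771t). Set P(t)/P₀ = 2: e^(0.1771t) = 2.
Solve: t = ln(2)/0.1771 ≈ 3.91 years.


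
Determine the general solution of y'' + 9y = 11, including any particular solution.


Homogeneous part: r² + 9 = 0 ⇒ r = ±3i, so y_h = C₁cos(3x) + C₂sin(3x).
Try constant y_p = A; plug in: 9A = 11 ⇒ A = 11/9.
General solution: y = C₁cos(3x) + C₂sin(3x) + 11/9.


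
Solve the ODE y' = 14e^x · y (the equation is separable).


Separate variables: dy/y = 14e^x dx.
Integrate: ln|y| = 14e^x + C₀.
Exponentiate: y = Ce^(14e^x).


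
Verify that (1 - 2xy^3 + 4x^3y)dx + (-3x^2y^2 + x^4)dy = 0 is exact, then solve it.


Check exactness: ∂M/∂y = -6xy^2 + 4x^3 and ∂N/∂x = -6xy^2 + 4x^3; equal, so the equation is exact.
Integrate M with respect to x (treating y as constant): ∫M dx = x - x^2y^3 + x^4y + h(y).
Differentiate w.r.t. y and set equal to N: all terms match, so h'(y) = 0 and h is a constant absorbed into C.
General solution: x - x^2y^3 + x^4y = C.


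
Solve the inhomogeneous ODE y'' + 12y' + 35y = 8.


Characteristic roots of r² + 12r + 35 = 0 are -7, -5.
y_h = C₁e^(-7x) + C₂e^(-5x).
Constant forcing; try y_p = A. Then 35A = 8 ⇒ A = 8/35.
General solution: y = C₁e^(-7x) + C₂e^(-5x) + 8/35.


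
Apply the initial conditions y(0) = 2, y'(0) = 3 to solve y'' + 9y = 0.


Characteristic roots of r² + 9 = 0 are ±3i, so y = C₁cos(3x) + C₂sin(3x).
Apply y(0) = 2: C₁ = 2. Differentiate and apply y'(0) = 3: 3·C₂ = 3, so C₂ = 1.
Particular solution: y = 2cos(3x) + sin(3x).


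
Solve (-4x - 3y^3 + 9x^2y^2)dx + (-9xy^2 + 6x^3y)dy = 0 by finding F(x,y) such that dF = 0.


Check exactness: ∂M/∂y = -9y^2 + 18x^2y and ∂N/∂x = -9y^2 + 18x^2y; equal, so the equation is exact.
Integrate M with respect to x (treating y as constant): ∫M dx = -2x^2 - 3xy^3 + 3x^3y^2 + h(y).
Differentiate w.r.t. y and set equal to N: all terms match, so h'(y) = 0 and h is a constant absorbed into C.
General solution: -2x^2 - 3xy^3 + 3x^3y^2 = C.


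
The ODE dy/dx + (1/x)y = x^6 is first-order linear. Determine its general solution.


P(x) = 1/x ⇒ μ = x^1.
(x^1 y)' = x^1·x^6 = x^7.
Integrate: x^1 y = x^8/(8) + C.
Solve for y: y = (1/8)x^7 + C/x^1.


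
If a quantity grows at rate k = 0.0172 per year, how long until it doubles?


Exponential growth: P(t) = P₀ e^(0.0172t). Set P(t)/P₀ = 2: e^(0.0172t) = 2.
Solve: t = ln(2)/0.0172 ≈ 40.30 years.


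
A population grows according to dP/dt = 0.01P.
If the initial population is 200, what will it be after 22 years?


The ODE dP/dt = 0.01P has solution P(t) = P(0)e^(0.01t).
Substitute P(0) = 200 and t = 22: P(22) = 200 e^(0.22) ≈ 249.


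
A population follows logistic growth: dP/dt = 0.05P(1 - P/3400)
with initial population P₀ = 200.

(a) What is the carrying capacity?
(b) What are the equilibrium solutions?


Logistic ODE dP/dt = 0.05P(1 - P/3400) has equilibria where dP/dt = 0, i.e. P = 0 or P = 3400.
The coefficient (1 - P/K) = 0 when P = K, identifying K = 3400 as the carrying capacity.
(a) K = 3400; (b) equilibria P = 0 and P = 3400.


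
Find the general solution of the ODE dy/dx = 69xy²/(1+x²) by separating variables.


Separate: dy/y² = 69x/(1+x²) dx.
Integrate LHS: ∫ dy/y² = -1/y.
Integrate RHS via u = 1+x²: (69/2)ln(1+x²) + C.
Result: -1/y = (69/2)ln(1+x²) + C.


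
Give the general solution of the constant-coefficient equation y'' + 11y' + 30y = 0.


Characteristic equation: r² + 11r + 30 = 0.
Factor: (r + 6)(r + 5) = 0 ⇒ r = -6, -5 (distinct real).
General solution: y = C₁e^(-6x) + C₂e^(-5x).


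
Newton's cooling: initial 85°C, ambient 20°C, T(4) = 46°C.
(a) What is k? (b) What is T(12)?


Newton's law: T(t) = T_a + (T₀ - T_a)e^(-kt).
(a) Use T(4) = 46: (46 - 20)/(85 - 20) = e^(-k·4), so k = -ln(0.400)/4 ≈ 0.2291.
(b) Apply k to t = 12: T(12) = 20 + (65)e^(-2.749) ≈ 24.2°C.


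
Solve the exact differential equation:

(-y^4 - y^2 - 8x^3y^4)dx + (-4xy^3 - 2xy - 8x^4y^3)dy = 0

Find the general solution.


Check exactness: ∂M/∂y = -4y^3 - 2y - 32x^3y^3 and ∂N/∂x = -4y^3 - 2y - 32x^3y^3; equal, so the equation is exact.
Integrate M with respect to x (treating y as constant): ∫M dx = -xy^4 - xy^2 - 2x^4y^4 + h(y).
Differentiate w.r.t. y and set equal to N: all terms match, so h'(y) = 0 and h is a constant absorbed into C.
General solution: -xy^4 - xy^2 - 2x^4y^4 = C.


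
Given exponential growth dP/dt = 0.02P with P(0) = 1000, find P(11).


The ODE dP/dt = 0.02P has solution P(t) = P(0)e^(0.02t).
Substitute P(0) = 1000 and t = 11: P(11) = 1000 e^(0.22) ≈ 1246.


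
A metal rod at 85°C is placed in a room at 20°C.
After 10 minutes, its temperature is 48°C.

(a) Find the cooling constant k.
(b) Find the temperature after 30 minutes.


Newton's law: T(t) = T_a + (T₀ - T_a)e^(-kt).
(a) Use T(10) = 48: (48 - 20)/(85 - 20) = e^(-k·10), so k = -ln(0.431)/10 ≈ 0.0842.
(b) Apply k to t = 30: T(30) = 20 + (65)e^(-2.527) ≈ 25.2°C.


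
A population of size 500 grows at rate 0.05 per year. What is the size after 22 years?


The ODE dP/dt = 0.05P has solution P(t) = P(0)e^(0.05t).
Substitute P(0) = 500 and t = 22: P(22) = 500 e^(1.10) ≈ 1502.


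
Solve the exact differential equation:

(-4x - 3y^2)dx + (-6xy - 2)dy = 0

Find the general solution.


Check exactness: ∂M/∂y = -6y and ∂N/∂x = -6y; equal, so the equation is exact.
Integrate M with respect to x (treating y as constant): ∫M dx = -2x^2 - 3xy^2 + h(y).
Differentiate w.r.t. y and set equal to N: the x-dependent terms already match, leaving h'(y) = -2. Integrate: h(y) = -2y.
So F(x,y) = -2x^2 - 3xy^2 - 2y.
General solution: -2x^2 - 3xy^2 - 2y = C.


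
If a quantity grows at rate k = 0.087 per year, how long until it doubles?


Exponential growth: P(t) = P₀ e^(0.087t). Set P(t)/P₀ = 2: e^(0.087t) = 2.
Solve: t = ln(2)/0.087 ≈ 7.97 years.


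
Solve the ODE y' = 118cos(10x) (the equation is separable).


g(y) = 1, so integrate directly: y = ∫ 118cos(10x) dx = (59/5)sin(10x) + C.


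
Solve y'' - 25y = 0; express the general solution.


Characteristic equation: r² - 25 = 0.
Factor: (r - 5)(r + 5) = 0 ⇒ r = 5, -5 (distinct real).
General solution: y = C₁e^(5x) + C₂e^(-5x).


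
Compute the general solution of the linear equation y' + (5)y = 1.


P(x) = 5, Q(x) = 1; integrating factor μ = e^(5x).
(μ y)' = e^(5x) ⇒ μ y = (1/5)e^(5x) + C.
Divide by μ: y = 1/5 + Ce^(-5x).


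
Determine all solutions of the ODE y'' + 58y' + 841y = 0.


Characteristic equation: r² + 58r + 841 = 0, i.e. (r + 29)² = 0.
Repeated root r = -29; include an x factor for the second linearly independent solution.
General solution: y = (C₁ + C₂x)e^(-29x).


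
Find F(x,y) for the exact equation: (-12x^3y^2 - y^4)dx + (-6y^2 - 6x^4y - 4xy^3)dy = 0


Check exactness: ∂M/∂y = -24x^3y - 4y^3 and ∂N/∂x = -24x^3y - 4y^3; equal, so the equation is exact.
Integrate M with respect to x (treating y as constant): ∫M dx = -3x^4y^2 - xy^4 + h(y).
Differentiate w.r.t. y and set equal to N: the x-dependent terms already match, leaving h'(y) = -6y^2. Integrate: h(y) = -2y^3.
So F(x,y) = -2y^3 - 3x^4y^2 - xy^4.
General solution: -2y^3 - 3x^4y^2 - xy^4 = C.


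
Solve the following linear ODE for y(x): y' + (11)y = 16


P(x) = 11, Q(x) = 16; integrating factor μ = e^(11x).
(μ y)' = 16e^(11x) ⇒ μ y = (16/11)e^(11x) + C.
Divide by μ: y = 16/11 + Ce^(-11x).


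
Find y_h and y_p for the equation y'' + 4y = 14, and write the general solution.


Homogeneous part: r² + 4 = 0 ⇒ r = ±2i, so y_h = C₁cos(2x) + C₂sin(2x).
Try constant y_p = A; plug in: 4A = 14 ⇒ A = 7/2.
General solution: y = C₁cos(2x) + C₂sin(2x) + 7/2.


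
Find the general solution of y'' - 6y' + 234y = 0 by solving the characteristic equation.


Characteristic equation: r² - 6r + 234 = 0.
Discriminant is negative; roots r = 3 ± 15i (complex conjugate pair).
General solution uses e^(α x)(C₁ cos(β x) + C₂ sin(β x)): y = e^(3x)(C₁cos(15x) + C₂sin(15x)).


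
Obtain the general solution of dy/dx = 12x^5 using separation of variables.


Integrate both sides with respect to x: y = ∫ 12x^5 dx = 2x^6 + C.


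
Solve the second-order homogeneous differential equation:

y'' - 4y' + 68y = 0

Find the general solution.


Characteristic equation: r² - 4r + 68 = 0.
Discriminant is negative; roots r = 2 ± 8i (complex conjugate pair).
General solution uses e^(α x)(C₁ cos(β x) + C₂ sin(β x)): y = e^(2x)(C₁cos(8x) + C₂sin(8x)).


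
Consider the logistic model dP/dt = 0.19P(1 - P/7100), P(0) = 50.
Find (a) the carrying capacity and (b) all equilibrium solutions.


Logistic ODE dP/dt = 0.19P(1 - P/7100) has equilibria where dP/dt = 0, i.e. P = 0 or P = 7100.
The coefficient (1 - P/K) = 0 when P = K, identifying K = 7100 as the carrying capacity.
(a) K = 7100; (b) equilibria P = 0 and P = 7100.


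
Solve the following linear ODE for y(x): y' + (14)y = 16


P(x) = 14, Q(x) = 16; integrating factor μ = e^(14x).
(μ y)' = 16e^(14x) ⇒ μ y = (8/7)e^(14x) + C.
Divide by μ: y = 8/7 + Ce^(-14x).


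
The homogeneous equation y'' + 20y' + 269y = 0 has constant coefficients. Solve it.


Characteristic equation: r² + 20r + 269 = 0.
Discriminant is negative; roots r = -10 ± 13i (complex conjugate pair).
General solution uses e^(α x)(C₁ cos(β x) + C₂ sin(β x)): y = e^(-10x)(C₁cos(13x) + C₂sin(13x)).


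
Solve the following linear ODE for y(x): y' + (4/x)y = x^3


P(x) = 4/x ⇒ μ = x^4.
(x^4 y)' = x^4·x^3 = x^7.
Integrate: x^4 y = x^8/(8) + C.
Solve for y: y = (1/8)x^4 + C/x^4.


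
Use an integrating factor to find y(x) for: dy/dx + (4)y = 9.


P(x) = 4, Q(x) = 9; integrating factor μ = e^(4x).
(μ y)' = 9e^(4x) ⇒ μ y = (9/4)e^(4x) + C.
Divide by μ: y = 9/4 + Ce^(-4x).


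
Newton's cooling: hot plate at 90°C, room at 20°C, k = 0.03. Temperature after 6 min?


Newton's law: dT/dt = -k(T - T_a) has solution T(t) = T_a + (T₀ - T_a)e^(-kt).
Plug in T_a = 20, T₀ = 90, k = 0.03, t = 6: T(6) = 20 + (70)e^(-0.18) ≈ 78.5°C.


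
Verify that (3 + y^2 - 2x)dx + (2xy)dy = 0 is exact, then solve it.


Check exactness: ∂M/∂y = 2y and ∂N/∂x = 2y; equal, so the equation is exact.
Integrate M with respect to x (treating y as constant): ∫M dx = 3x + xy^2 - x^2 + h(y).
Differentiate w.r.t. y and set equal to N: all terms match, so h'(y) = 0 and h is a constant absorbed into C.
General solution: 3x + xy^2 - x^2 = C.


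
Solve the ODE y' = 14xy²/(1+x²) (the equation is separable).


Separate: dy/y² = 14x/(1+x²) dx.
Integrate LHS: ∫ dy/y² = -1/y.
Integrate RHS via u = 1+x²: 7ln(1+x²) + C.
Result: -1/y = 7ln(1+x²) + C.


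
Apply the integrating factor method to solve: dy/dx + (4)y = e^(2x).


P(x) = 4 ⇒ μ = e^(4x).
(μ y)' = e^(6x) ⇒ μ y = e^(6x)/6 + C.
Divide by μ: y = (1/6)e^(2x) + Ce^(-4x).
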